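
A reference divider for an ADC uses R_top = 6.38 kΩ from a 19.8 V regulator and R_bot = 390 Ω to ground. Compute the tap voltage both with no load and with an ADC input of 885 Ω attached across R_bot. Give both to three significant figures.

Open-circuit: V = 19.8 × 390/(6380 + 390) = 1.14 V.
With the load, R_bot becomes R_bot‖R_L = 270.7 Ω, so V = 19.8 × 270.7/6651 = 0.806 V.

Unloaded: 1.14 V; loaded: 0.806 V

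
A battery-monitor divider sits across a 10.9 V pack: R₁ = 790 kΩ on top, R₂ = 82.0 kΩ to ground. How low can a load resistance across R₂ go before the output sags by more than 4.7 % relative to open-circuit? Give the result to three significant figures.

Output resistance R_th = R₁‖R₂ = (790 × 82.0)/872.0 = 74.29 kΩ.
The fractional drop is R_th/(R_th + R_L); requiring this ≤ 0.0470 gives R_L ≥ R_th(1/0.0470 − 1) = 74.29 × 20.28 = 1.51 MΩ.

R_L(min) ≈ 1.51 MΩ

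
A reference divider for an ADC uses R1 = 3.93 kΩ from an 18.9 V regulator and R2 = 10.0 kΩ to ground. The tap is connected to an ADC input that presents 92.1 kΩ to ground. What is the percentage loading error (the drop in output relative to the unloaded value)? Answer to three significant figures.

The divider's output (Thévenin) resistance is R1‖R2 = 2.821 kΩ.
Fractional drop under load = R_th/(R_th + R_L) = 2.821 / (2.821 + 92.1) = 0.02972.
So the output falls by 2.97 %.

2.97 %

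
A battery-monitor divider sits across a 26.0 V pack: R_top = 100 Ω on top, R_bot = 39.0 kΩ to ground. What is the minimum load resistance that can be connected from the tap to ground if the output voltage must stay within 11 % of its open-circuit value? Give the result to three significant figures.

Output resistance R_th = R_top‖R_bot = (100 × 39000)/39100 = 99.74 Ω.
The fractional drop is R_th/(R_th + R_L); requiring this ≤ 0.110 gives R_L ≥ R_th(1/0.110 − 1) = 99.74 × 8.091 = 807 Ω.

R_L(min) ≈ 807 Ω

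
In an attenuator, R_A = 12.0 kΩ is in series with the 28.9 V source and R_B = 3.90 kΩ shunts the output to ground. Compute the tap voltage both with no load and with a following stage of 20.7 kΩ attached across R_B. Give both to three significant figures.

Unloaded: 7.09 V; loaded: 6.21 V

Open-circuit: V = 28.9 × 3.90/(12.0 + 3.90) = 7.09 V.
With the load, R_B becomes R_B‖R_L = 3.282 kΩ, so V = 28.9 × 3.282/15.28 = 6.21 V.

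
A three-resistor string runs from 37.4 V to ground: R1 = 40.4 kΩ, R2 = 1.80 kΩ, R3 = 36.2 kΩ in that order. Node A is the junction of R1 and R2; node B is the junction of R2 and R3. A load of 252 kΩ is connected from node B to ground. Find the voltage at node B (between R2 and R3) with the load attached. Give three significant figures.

At node B, R3 is in parallel with the load: R3‖R_L = 31.65 kΩ.
Below node A the resistance is R2 + (R3‖R_L) = 33.45 kΩ, so V_A = 37.4 × 33.45/73.85 = 16.94 V.
Then V_B = V_A × (R3‖R_L)/(R2 + R3‖R_L) = 16.94 × 31.65/33.45 = 16.0 V.

V ≈ 16.0 V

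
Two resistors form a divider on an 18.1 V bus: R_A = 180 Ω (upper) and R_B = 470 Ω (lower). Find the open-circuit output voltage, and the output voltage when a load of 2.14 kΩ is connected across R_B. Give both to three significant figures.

Open-circuit: V = 18.1 × 470/(180 + 470) = 13.1 V.
With the load, R_B becomes R_B‖R_L = 385.4 Ω, so V = 18.1 × 385.4/565.4 = 12.3 V.

Unloaded: 13.1 V; loaded: 12.3 V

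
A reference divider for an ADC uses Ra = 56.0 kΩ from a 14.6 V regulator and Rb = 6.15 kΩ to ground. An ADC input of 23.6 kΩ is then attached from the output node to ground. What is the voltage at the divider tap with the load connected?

The load sits in parallel with Rb: Rb‖R_L = (6.15 × 23.6) / (6.15 + 23.6) = 4.879 kΩ.
V_out = 14.6 × 4.879 / (56.0 + 4.879) = 14.6 × 4.879/60.88 = 1.17 V.
(Unloaded it would have been 1.44 V.)

V_out ≈ 1.17 V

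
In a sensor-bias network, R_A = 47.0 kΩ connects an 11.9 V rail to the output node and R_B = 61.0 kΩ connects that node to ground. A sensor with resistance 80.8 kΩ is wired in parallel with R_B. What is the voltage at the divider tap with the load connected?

The load sits in parallel with R_B: R_B‖R_L = (61.0 × 80.8) / (61.0 + 80.8) = 34.76 kΩ.
V_out = 11.9 × 34.76 / (47.0 + 34.76) = 11.9 × 34.76/81.76 = 5.06 V.

V_out ≈ 5.06 V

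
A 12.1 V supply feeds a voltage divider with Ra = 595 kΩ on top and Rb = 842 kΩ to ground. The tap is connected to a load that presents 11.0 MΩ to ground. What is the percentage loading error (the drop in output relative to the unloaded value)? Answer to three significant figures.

3.07 %

The divider's output (Thévenin) resistance is Ra‖Rb = 348.6 kΩ.
Fractional drop under load = R_th/(R_th + R_L) = 348.6 / (348.6 + 11000) = 0.03072.
So the output falls by 3.07 %.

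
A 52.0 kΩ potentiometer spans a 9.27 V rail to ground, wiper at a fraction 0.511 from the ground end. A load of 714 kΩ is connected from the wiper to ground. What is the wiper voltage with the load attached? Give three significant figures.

V ≈ 4.65 V

The wiper splits the pot into (1−α)R = 25.43 kΩ above and αR = 26.57 kΩ below.
Lower section ‖ load = 25.62 kΩ.
V_wiper = 9.27 × 25.62/(25.43 + 25.62) = 4.65 V.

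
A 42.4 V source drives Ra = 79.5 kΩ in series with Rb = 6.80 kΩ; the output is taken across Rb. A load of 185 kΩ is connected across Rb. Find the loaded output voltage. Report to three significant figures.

The load sits in parallel with Rb: Rb‖R_L = (6.80 × 185) / (6.80 + 185) = 6.559 kΩ.
V_out = 42.4 × 6.559 / (79.5 + 6.559) = 42.4 × 6.559/86.06 = 3.23 V.

V_out ≈ 3.23 V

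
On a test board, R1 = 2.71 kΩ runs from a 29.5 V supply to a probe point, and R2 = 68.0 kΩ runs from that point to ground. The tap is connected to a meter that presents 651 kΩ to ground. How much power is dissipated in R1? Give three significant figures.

P ≈ 0.571 mW

Total resistance from the source is R1 + (R2‖R_L) = 64.28 kΩ, so I = 29.5/64.28 kΩ = 0.4589 mA.
P = I²·R1 = (0.4589 mA)² × 2.71 kΩ = 0.571 mW.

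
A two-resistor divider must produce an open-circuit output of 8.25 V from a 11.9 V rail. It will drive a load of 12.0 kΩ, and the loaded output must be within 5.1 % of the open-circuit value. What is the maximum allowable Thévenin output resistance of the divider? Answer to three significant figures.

R_th ≤ 645 Ω

Loading drop = R_th/(R_th + R_L) ≤ 0.0510, so R_th ≤ R_L · ε/(1−ε) = 12.0 kΩ × 0.0510/0.9490 = 645 Ω.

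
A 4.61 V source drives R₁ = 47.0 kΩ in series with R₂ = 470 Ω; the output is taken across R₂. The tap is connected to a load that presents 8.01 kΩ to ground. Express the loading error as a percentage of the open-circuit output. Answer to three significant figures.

The divider's output (Thévenin) resistance is R₁‖R₂ = 465.3 Ω.
Fractional drop under load = R_th/(R_th + R_L) = 465.3 / (465.3 + 8010) = 0.05491.
So the output falls by 5.49 %.

5.49 %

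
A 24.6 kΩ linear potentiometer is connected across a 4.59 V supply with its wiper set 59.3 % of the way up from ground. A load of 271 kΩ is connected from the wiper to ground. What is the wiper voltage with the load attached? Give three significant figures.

V ≈ 2.66 V

The wiper splits the pot into (1−α)R = 10.01 kΩ above and αR = 14.59 kΩ below.
Lower section ‖ load = 13.84 kΩ.
V_wiper = 4.59 × 13.84/(10.01 + 13.84) = 2.66 V.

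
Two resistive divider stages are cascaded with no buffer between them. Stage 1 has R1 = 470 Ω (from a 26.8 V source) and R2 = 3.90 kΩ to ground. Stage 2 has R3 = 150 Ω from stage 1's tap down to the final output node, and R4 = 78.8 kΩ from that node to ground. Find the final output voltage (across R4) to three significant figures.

Stage 2 presents R3+R4 = 78950 Ω as a load on stage 1's tap.
Stage 1's lower leg becomes R2‖(R3+R4) = 3716 Ω, so V_mid = 26.8 × 3716/4186 = 23.79 V.
Stage 2 is itself unloaded: V_out = V_mid × R4/(R3+R4) = 23.79 × 78800/78950 = 23.7 V.

V_out ≈ 23.7 V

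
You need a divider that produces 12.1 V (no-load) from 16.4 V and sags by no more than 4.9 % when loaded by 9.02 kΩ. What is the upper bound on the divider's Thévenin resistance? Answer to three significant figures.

Loading drop = R_th/(R_th + R_L) ≤ 0.0490, so R_th ≤ R_L · ε/(1−ε) = 9.02 kΩ × 0.0490/0.9510 = 465 Ω.

R_th ≤ 465 Ω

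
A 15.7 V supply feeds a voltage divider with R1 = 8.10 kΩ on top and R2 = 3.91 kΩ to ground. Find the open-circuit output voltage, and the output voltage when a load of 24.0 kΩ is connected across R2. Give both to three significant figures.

Open-circuit: V = 15.7 × 3.91/(8.10 + 3.91) = 5.11 V.
With the load, R2 becomes R2‖R_L = 3.362 kΩ, so V = 15.7 × 3.362/11.46 = 4.61 V.

Unloaded: 5.11 V; loaded: 4.61 V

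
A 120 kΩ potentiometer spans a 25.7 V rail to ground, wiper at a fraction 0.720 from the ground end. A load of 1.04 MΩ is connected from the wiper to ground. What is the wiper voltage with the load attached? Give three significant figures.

V ≈ 18.1 V

The wiper splits the pot into (1−α)R = 33.60 kΩ above and αR = 86.40 kΩ below.
Lower section ‖ load = 79.77 kΩ.
V_wiper = 25.7 × 79.77/(33.60 + 79.77) = 18.1 V.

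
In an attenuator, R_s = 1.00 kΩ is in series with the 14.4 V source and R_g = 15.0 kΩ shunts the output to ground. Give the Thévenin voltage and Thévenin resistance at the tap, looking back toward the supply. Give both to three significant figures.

V_th is the open-circuit tap voltage: 14.4 × 15.0/(1.00 + 15.0) = 13.5 V.
With the supply zeroed, R_s and R_g appear in parallel from the tap: R_th = R_s‖R_g = (1.00 × 15.0)/16.00 = 938 Ω.

V_th = 13.5 V, R_th = 938 Ω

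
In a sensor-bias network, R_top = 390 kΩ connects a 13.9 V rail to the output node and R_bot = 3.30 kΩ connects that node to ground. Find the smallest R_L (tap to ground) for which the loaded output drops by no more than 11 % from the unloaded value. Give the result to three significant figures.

R_L(min) ≈ 26.5 kΩ

Output resistance R_th = R_top‖R_bot = (390 × 3.30)/393.3 = 3.272 kΩ.
The fractional drop is R_th/(R_th + R_L); requiring this ≤ 0.110 gives R_L ≥ R_th(1/0.110 − 1) = 3.272 × 8.091 = 26.5 kΩ.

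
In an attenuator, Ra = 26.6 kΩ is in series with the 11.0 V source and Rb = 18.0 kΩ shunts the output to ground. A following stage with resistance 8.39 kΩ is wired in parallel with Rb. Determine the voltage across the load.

The load sits in parallel with Rb: Rb‖R_L = (18.0 × 8.39) / (18.0 + 8.39) = 5.723 kΩ.
V_out = 11.0 × 5.723 / (26.6 + 5.723) = 11.0 × 5.723/32.32 = 1.95 V.

V_out ≈ 1.95 V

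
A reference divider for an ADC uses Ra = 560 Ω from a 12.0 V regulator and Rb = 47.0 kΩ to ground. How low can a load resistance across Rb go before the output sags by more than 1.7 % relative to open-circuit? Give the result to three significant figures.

Output resistance R_th = Ra‖Rb = (560 × 47000)/47560 = 553.4 Ω.
The fractional drop is R_th/(R_th + R_L); requiring this ≤ 0.0170 gives R_L ≥ R_th(1/0.0170 − 1) = 553.4 × 57.82 = 32.0 kΩ.

R_L(min) ≈ 32.0 kΩ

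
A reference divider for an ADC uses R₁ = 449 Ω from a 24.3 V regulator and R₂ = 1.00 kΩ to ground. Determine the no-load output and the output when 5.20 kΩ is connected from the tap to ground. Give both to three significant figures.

Unloaded: 16.8 V; loaded: 15.8 V

Open-circuit: V = 24.3 × 1000/(449 + 1000) = 16.8 V.
With the load, R₂ becomes R₂‖R_L = 838.7 Ω, so V = 24.3 × 838.7/1288 = 15.8 V.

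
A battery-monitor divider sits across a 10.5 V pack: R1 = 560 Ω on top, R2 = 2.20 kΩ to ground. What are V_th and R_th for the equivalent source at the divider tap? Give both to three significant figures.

V_th = 8.37 V, R_th = 446 Ω

V_th is the open-circuit tap voltage: 10.5 × 2200/(560 + 2200) = 8.37 V.
With the supply zeroed, R1 and R2 appear in parallel from the tap: R_th = R1‖R2 = (560 × 2200)/2760 = 446 Ω.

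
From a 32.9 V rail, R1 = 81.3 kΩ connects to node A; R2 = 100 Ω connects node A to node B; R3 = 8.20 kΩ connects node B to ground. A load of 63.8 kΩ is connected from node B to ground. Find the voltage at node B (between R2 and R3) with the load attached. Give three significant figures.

V ≈ 2.70 V

At node B, R3 is in parallel with the load: R3‖R_L = 7266 Ω.
Below node A the resistance is R2 + (R3‖R_L) = 7366 Ω, so V_A = 32.9 × 7366/88670 = 2.733 V.
Then V_B = V_A × (R3‖R_L)/(R2 + R3‖R_L) = 2.733 × 7266/7366 = 2.70 V.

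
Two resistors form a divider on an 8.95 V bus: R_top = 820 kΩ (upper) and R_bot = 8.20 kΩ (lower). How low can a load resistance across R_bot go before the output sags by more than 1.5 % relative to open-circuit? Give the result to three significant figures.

Output resistance R_th = R_top‖R_bot = (820 × 8.20)/828.2 = 8.119 kΩ.
The fractional drop is R_th/(R_th + R_L); requiring this ≤ 0.0150 gives R_L ≥ R_th(1/0.0150 − 1) = 8.119 × 65.67 = 533 kΩ.

R_L(min) ≈ 533 kΩ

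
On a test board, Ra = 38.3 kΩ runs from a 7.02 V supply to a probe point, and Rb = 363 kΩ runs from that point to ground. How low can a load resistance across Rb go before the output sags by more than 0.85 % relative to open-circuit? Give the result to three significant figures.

Output resistance R_th = Ra‖Rb = (38.3 × 363)/401.3 = 34.64 kΩ.
The fractional drop is R_th/(R_th + R_L); requiring this ≤ 0.00850 gives R_L ≥ R_th(1/0.00850 − 1) = 34.64 × 116.6 = 4.04 MΩ.

R_L(min) ≈ 4.04 MΩ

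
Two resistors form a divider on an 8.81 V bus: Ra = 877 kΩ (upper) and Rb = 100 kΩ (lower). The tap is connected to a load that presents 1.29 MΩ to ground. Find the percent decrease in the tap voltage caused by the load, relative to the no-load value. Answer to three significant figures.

The divider's output (Thévenin) resistance is Ra‖Rb = 89.76 kΩ.
Fractional drop under load = R_th/(R_th + R_L) = 89.76 / (89.76 + 1290) = 0.06506.
So the output falls by 6.51 %.

6.51 %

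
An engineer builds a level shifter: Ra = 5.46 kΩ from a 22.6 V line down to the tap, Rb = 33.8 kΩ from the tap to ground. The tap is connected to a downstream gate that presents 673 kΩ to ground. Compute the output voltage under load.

V_out ≈ 19.3 V

The load sits in parallel with Rb: Rb‖R_L = (33.8 × 673) / (33.8 + 673) = 32.18 kΩ.
V_out = 22.6 × 32.18 / (5.46 + 32.18) = 22.6 × 32.18/37.64 = 19.3 V.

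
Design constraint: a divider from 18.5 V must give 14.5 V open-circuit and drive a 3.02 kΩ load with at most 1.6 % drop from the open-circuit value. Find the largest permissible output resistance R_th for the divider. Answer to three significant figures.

R_th ≤ 49.1 Ω

Loading drop = R_th/(R_th + R_L) ≤ 0.0160, so R_th ≤ R_L · ε/(1−ε) = 3.02 kΩ × 0.0160/0.9840 = 49.1 Ω.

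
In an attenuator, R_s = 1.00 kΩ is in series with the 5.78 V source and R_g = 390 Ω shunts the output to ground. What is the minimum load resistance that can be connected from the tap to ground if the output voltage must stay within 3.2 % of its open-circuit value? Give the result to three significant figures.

R_L(min) ≈ 8.49 kΩ

Output resistance R_th = R_s‖R_g = (1000 × 390)/1390 = 280.6 Ω.
The fractional drop is R_th/(R_th + R_L); requiring this ≤ 0.0320 gives R_L ≥ R_th(1/0.0320 − 1) = 280.6 × 30.25 = 8.49 kΩ.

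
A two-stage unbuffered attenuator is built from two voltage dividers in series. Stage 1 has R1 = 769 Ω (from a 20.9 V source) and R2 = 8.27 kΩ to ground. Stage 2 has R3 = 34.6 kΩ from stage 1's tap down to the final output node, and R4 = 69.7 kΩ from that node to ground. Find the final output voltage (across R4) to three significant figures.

V_out ≈ 12.7 V

Stage 2 presents R3+R4 = 104300 Ω as a load on stage 1's tap.
Stage 1's lower leg becomes R2‖(R3+R4) = 7662 Ω, so V_mid = 20.9 × 7662/8431 = 18.99 V.
Stage 2 is itself unloaded: V_out = V_mid × R4/(R3+R4) = 18.99 × 69700/104300 = 12.7 V.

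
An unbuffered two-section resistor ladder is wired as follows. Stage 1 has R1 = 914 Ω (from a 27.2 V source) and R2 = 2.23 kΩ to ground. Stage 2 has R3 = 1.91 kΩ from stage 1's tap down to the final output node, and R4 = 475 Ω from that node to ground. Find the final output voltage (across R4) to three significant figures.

V_out ≈ 3.02 V

Stage 2 presents R3+R4 = 2385 Ω as a load on stage 1's tap.
Stage 1's lower leg becomes R2‖(R3+R4) = 1152 Ω, so V_mid = 27.2 × 1152/2066 = 15.17 V.
Stage 2 is itself unloaded: V_out = V_mid × R4/(R3+R4) = 15.17 × 475/2385 = 3.02 V.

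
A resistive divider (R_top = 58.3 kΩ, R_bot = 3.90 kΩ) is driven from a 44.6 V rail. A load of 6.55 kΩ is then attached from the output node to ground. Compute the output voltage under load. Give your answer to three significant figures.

V_out ≈ 1.79 V

The load sits in parallel with R_bot: R_bot‖R_L = (3.90 × 6.55) / (3.90 + 6.55) = 2.444 kΩ.
V_out = 44.6 × 2.444 / (58.3 + 2.444) = 44.6 × 2.444/60.74 = 1.79 V.
(Unloaded it would have been 2.80 V.)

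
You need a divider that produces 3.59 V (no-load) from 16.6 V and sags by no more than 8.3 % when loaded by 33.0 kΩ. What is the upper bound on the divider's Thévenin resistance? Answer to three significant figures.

Loading drop = R_th/(R_th + R_L) ≤ 0.0830, so R_th ≤ R_L · ε/(1−ε) = 33.0 kΩ × 0.0830/0.9170 = 2.99 kΩ.

R_th ≤ 2.99 kΩ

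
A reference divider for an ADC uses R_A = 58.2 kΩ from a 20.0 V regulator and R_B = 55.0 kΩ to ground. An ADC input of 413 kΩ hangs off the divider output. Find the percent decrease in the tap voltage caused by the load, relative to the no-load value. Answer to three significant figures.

The divider's output (Thévenin) resistance is R_A‖R_B = 28.28 kΩ.
Fractional drop under load = R_th/(R_th + R_L) = 28.28 / (28.28 + 413) = 0.06408.
So the output falls by 6.41 %.

6.41 %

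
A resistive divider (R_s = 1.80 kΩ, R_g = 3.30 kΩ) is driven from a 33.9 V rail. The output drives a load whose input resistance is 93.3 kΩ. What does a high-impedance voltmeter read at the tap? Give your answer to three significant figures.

V_out ≈ 21.7 V

The load sits in parallel with R_g: R_g‖R_L = (3.30 × 93.3) / (3.30 + 93.3) = 3.187 kΩ.
V_out = 33.9 × 3.187 / (1.80 + 3.187) = 33.9 × 3.187/4.987 = 21.7 V.
(Unloaded it would have been 21.9 V.)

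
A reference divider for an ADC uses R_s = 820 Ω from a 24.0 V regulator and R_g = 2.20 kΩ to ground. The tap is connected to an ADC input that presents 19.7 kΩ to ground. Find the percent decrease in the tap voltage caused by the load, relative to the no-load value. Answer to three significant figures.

The divider's output (Thévenin) resistance is R_s‖R_g = 597.4 Ω.
Fractional drop under load = R_th/(R_th + R_L) = 597.4 / (597.4 + 19700) = 0.02943.
So the output falls by 2.94 %.

2.94 %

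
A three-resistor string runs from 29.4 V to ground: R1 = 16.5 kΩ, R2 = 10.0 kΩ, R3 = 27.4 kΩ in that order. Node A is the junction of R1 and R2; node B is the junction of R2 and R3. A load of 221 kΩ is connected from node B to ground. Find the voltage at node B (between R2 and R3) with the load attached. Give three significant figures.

V ≈ 14.1 V

At node B, R3 is in parallel with the load: R3‖R_L = 24.38 kΩ.
Below node A the resistance is R2 + (R3‖R_L) = 34.38 kΩ, so V_A = 29.4 × 34.38/50.88 = 19.87 V.
Then V_B = V_A × (R3‖R_L)/(R2 + R3‖R_L) = 19.87 × 24.38/34.38 = 14.1 V.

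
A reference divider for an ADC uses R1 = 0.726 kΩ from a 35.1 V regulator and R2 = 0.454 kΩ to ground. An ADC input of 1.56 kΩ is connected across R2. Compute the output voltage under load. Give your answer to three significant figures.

V_out ≈ 11.5 V

The load sits in parallel with R2: R2‖R_L = (454 × 1560) / (454 + 1560) = 351.7 Ω.
V_out = 35.1 × 351.7 / (726 + 351.7) = 35.1 × 351.7/1078 = 11.5 V.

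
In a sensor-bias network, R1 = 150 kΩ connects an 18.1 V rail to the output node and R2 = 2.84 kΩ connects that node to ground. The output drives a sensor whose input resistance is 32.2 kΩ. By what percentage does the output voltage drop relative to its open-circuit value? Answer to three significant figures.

7.97 %

The divider's output (Thévenin) resistance is R1‖R2 = 2.787 kΩ.
Fractional drop under load = R_th/(R_th + R_L) = 2.787 / (2.787 + 32.2) = 0.07966.
So the output falls by 7.97 %.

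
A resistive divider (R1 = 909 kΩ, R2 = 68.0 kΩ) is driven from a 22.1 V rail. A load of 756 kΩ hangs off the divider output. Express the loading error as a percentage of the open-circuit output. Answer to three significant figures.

The divider's output (Thévenin) resistance is R1‖R2 = 63.27 kΩ.
Fractional drop under load = R_th/(R_th + R_L) = 63.27 / (63.27 + 756) = 0.07722.
So the output falls by 7.72 %.

7.72 %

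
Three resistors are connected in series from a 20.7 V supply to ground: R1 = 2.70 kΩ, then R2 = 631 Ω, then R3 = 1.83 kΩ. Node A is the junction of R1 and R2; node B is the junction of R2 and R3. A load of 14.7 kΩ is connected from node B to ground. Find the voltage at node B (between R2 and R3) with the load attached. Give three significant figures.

At node B, R3 is in parallel with the load: R3‖R_L = 1627 Ω.
Below node A the resistance is R2 + (R3‖R_L) = 2258 Ω, so V_A = 20.7 × 2258/4958 = 9.428 V.
Then V_B = V_A × (R3‖R_L)/(R2 + R3‖R_L) = 9.428 × 1627/2258 = 6.79 V.

V ≈ 6.79 V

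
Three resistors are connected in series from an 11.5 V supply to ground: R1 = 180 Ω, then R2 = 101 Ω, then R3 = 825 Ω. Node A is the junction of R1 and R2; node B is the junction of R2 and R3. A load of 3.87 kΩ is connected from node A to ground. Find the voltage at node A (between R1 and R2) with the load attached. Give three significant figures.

V ≈ 9.27 V

Below node A the series string R2+R3 = 926.0 Ω sits in parallel with the 3870 Ω load: 747.2 Ω.
V_A = 11.5 × 747.2/(180 + 747.2) = 9.27 V.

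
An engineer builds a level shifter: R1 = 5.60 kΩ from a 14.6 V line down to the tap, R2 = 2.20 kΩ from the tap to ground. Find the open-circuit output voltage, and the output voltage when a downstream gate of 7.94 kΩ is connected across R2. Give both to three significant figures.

Open-circuit: V = 14.6 × 2.20/(5.60 + 2.20) = 4.12 V.
With the load, R2 becomes R2‖R_L = 1.723 kΩ, so V = 14.6 × 1.723/7.323 = 3.43 V.

Unloaded: 4.12 V; loaded: 3.43 V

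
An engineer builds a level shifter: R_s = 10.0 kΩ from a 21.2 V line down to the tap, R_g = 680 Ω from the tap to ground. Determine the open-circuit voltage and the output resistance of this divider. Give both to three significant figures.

V_th = 1.35 V, R_th = 637 Ω

V_th is the open-circuit tap voltage: 21.2 × 680/(10000 + 680) = 1.35 V.
With the supply zeroed, R_s and R_g appear in parallel from the tap: R_th = R_s‖R_g = (10000 × 680)/10680 = 637 Ω.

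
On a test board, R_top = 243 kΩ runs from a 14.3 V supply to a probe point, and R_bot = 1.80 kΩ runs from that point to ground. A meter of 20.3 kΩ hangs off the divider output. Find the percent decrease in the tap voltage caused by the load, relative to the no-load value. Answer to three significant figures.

8.09 %

The divider's output (Thévenin) resistance is R_top‖R_bot = 1.787 kΩ.
Fractional drop under load = R_th/(R_th + R_L) = 1.787 / (1.787 + 20.3) = 0.08090.
So the output falls by 8.09 %.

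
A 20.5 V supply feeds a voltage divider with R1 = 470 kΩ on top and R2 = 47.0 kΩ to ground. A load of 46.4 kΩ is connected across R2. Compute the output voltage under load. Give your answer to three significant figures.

V_out ≈ 0.970 V

The load sits in parallel with R2: R2‖R_L = (47.0 × 46.4) / (47.0 + 46.4) = 23.35 kΩ.
V_out = 20.5 × 23.35 / (470 + 23.35) = 20.5 × 23.35/493.3 = 0.970 V.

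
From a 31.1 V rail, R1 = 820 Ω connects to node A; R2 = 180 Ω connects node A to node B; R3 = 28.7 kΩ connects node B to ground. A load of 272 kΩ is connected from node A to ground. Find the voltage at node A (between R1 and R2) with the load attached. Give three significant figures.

V ≈ 30.2 V

Below node A the series string R2+R3 = 28880 Ω sits in parallel with the 272000 Ω load: 26110 Ω.
V_A = 31.1 × 26110/(820 + 26110) = 30.2 V.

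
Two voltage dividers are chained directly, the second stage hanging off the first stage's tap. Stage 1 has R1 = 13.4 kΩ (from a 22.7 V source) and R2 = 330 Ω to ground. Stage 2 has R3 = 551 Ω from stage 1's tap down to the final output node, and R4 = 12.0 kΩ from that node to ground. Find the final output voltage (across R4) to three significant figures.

V_out ≈ 0.509 V

Stage 2 presents R3+R4 = 12550 Ω as a load on stage 1's tap.
Stage 1's lower leg becomes R2‖(R3+R4) = 321.5 Ω, so V_mid = 22.7 × 321.5/13720 = 0.5319 V.
Stage 2 is itself unloaded: V_out = V_mid × R4/(R3+R4) = 0.5319 × 12000/12550 = 0.509 V.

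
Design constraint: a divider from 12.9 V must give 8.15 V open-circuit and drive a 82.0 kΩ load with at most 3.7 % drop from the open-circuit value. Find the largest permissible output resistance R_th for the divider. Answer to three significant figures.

R_th ≤ 3.15 kΩ

Loading drop = R_th/(R_th + R_L) ≤ 0.0370, so R_th ≤ R_L · ε/(1−ε) = 82.0 kΩ × 0.0370/0.9630 = 3.15 kΩ.
(Any R1, R2 with R2/(R1+R2) = 0.632 and R1‖R2 ≤ 3.15 kΩ will meet the spec.)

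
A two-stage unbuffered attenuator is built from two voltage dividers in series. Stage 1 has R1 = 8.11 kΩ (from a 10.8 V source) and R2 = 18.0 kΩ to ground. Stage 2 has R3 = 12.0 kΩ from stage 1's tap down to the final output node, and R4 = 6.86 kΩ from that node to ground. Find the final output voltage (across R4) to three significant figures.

Stage 2 presents R3+R4 = 18.86 kΩ as a load on stage 1's tap.
Stage 1's lower leg becomes R2‖(R3+R4) = 9.210 kΩ, so V_mid = 10.8 × 9.210/17.32 = 5.743 V.
Stage 2 is itself unloaded: V_out = V_mid × R4/(R3+R4) = 5.743 × 6.86/18.86 = 2.09 V.

V_out ≈ 2.09 V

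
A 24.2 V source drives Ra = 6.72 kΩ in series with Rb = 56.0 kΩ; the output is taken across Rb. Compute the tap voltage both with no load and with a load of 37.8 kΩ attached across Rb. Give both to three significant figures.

Unloaded: 21.6 V; loaded: 18.6 V

Open-circuit: V = 24.2 × 56.0/(6.72 + 56.0) = 21.6 V.
With the load, Rb becomes Rb‖R_L = 22.57 kΩ, so V = 24.2 × 22.57/29.29 = 18.6 V.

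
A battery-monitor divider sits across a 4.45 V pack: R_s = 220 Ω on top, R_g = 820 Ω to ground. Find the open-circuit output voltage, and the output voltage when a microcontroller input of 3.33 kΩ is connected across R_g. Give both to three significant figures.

Unloaded: 3.51 V; loaded: 3.33 V

Open-circuit: V = 4.45 × 820/(220 + 820) = 3.51 V.
With the load, R_g becomes R_g‖R_L = 658.0 Ω, so V = 4.45 × 658.0/878.0 = 3.33 V.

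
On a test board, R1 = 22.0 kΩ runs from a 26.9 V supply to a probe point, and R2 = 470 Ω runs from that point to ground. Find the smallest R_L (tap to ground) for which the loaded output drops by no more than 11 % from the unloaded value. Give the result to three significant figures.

Output resistance R_th = R1‖R2 = (22000 × 470)/22470 = 460.2 Ω.
The fractional drop is R_th/(R_th + R_L); requiring this ≤ 0.110 gives R_L ≥ R_th(1/0.110 − 1) = 460.2 × 8.091 = 3.72 kΩ.

R_L(min) ≈ 3.72 kΩ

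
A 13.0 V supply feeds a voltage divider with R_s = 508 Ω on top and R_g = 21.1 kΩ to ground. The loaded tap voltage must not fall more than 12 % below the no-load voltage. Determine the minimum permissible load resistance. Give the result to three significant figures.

Output resistance R_th = R_s‖R_g = (508 × 21100)/21610 = 496.1 Ω.
The fractional drop is R_th/(R_th + R_L); requiring this ≤ 0.120 gives R_L ≥ R_th(1/0.120 − 1) = 496.1 × 7.333 = 3.64 kΩ.

R_L(min) ≈ 3.64 kΩ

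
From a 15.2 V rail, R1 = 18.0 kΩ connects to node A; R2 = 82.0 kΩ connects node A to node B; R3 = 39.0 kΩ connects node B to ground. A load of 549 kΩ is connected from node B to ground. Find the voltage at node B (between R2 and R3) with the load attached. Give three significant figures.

V ≈ 4.06 V

At node B, R3 is in parallel with the load: R3‖R_L = 36.41 kΩ.
Below node A the resistance is R2 + (R3‖R_L) = 118.4 kΩ, so V_A = 15.2 × 118.4/136.4 = 13.19 V.
Then V_B = V_A × (R3‖R_L)/(R2 + R3‖R_L) = 13.19 × 36.41/118.4 = 4.06 V.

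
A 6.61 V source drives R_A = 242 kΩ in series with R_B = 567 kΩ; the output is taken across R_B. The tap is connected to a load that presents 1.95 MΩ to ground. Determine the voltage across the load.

The load sits in parallel with R_B: R_B‖R_L = (567 × 1950) / (567 + 1950) = 439.3 kΩ.
V_out = 6.61 × 439.3 / (242 + 439.3) = 6.61 × 439.3/681.3 = 4.26 V.

V_out ≈ 4.26 V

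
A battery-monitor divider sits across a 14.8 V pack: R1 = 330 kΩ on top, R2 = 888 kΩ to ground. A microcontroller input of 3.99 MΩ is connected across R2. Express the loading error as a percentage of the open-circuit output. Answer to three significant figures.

The divider's output (Thévenin) resistance is R1‖R2 = 240.6 kΩ.
Fractional drop under load = R_th/(R_th + R_L) = 240.6 / (240.6 + 3990) = 0.05687.
So the output falls by 5.69 %.

5.69 %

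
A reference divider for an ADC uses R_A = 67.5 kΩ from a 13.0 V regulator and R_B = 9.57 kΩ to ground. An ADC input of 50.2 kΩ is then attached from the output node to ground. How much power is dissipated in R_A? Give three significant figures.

P ≈ 2.00 mW

Total resistance from the source is R_A + (R_B‖R_L) = 75.54 kΩ, so I = 13.0/75.54 kΩ = 0.1721 mA.
P = I²·R_A = (0.1721 mA)² × 67.5 kΩ = 2.00 mW.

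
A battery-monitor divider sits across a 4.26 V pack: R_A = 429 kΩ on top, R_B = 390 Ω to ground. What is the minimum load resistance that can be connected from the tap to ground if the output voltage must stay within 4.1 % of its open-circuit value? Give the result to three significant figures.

R_L(min) ≈ 9.11 kΩ

Output resistance R_th = R_A‖R_B = (429000 × 390)/429400 = 389.6 Ω.
The fractional drop is R_th/(R_th + R_L); requiring this ≤ 0.0410 gives R_L ≥ R_th(1/0.0410 − 1) = 389.6 × 23.39 = 9.11 kΩ.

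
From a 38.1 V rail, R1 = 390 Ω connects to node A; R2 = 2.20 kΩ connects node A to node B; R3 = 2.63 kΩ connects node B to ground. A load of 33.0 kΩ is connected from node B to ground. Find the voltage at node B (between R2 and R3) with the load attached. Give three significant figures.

At node B, R3 is in parallel with the load: R3‖R_L = 2436 Ω.
Below node A the resistance is R2 + (R3‖R_L) = 4636 Ω, so V_A = 38.1 × 4636/5026 = 35.14 V.
Then V_B = V_A × (R3‖R_L)/(R2 + R3‖R_L) = 35.14 × 2436/4636 = 18.5 V.

V ≈ 18.5 V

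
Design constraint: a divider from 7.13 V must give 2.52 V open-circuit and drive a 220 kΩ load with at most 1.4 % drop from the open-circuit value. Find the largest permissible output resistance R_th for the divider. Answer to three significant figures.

Loading drop = R_th/(R_th + R_L) ≤ 0.0140, so R_th ≤ R_L · ε/(1−ε) = 220 kΩ × 0.0140/0.9860 = 3.12 kΩ.
(Any R1, R2 with R2/(R1+R2) = 0.353 and R1‖R2 ≤ 3.12 kΩ will meet the spec.)

R_th ≤ 3.12 kΩ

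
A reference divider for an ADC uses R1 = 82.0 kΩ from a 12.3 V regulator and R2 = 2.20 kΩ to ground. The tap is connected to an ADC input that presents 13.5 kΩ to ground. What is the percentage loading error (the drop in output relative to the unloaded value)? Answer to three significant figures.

13.7 %

The divider's output (Thévenin) resistance is R1‖R2 = 2.143 kΩ.
Fractional drop under load = R_th/(R_th + R_L) = 2.143 / (2.143 + 13.5) = 0.1370.
So the output falls by 13.7 %.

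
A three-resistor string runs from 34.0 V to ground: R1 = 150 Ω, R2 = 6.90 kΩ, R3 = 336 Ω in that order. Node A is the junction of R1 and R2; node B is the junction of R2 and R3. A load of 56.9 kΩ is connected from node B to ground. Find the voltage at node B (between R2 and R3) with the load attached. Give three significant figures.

V ≈ 1.54 V

At node B, R3 is in parallel with the load: R3‖R_L = 334.0 Ω.
Below node A the resistance is R2 + (R3‖R_L) = 7234 Ω, so V_A = 34.0 × 7234/7384 = 33.31 V.
Then V_B = V_A × (R3‖R_L)/(R2 + R3‖R_L) = 33.31 × 334.0/7234 = 1.54 V.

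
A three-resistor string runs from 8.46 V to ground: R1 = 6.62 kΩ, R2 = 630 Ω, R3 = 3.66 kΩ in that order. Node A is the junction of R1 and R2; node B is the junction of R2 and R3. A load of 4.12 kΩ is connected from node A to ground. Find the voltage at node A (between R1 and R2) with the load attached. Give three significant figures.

Below node A the series string R2+R3 = 4290 Ω sits in parallel with the 4120 Ω load: 2102 Ω.
V_A = 8.46 × 2102/(6620 + 2102) = 2.04 V.

V ≈ 2.04 V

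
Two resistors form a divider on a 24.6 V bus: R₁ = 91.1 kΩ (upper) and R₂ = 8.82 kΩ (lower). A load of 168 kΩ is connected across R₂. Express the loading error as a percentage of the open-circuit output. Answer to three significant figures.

The divider's output (Thévenin) resistance is R₁‖R₂ = 8.041 kΩ.
Fractional drop under load = R_th/(R_th + R_L) = 8.041 / (8.041 + 168) = 0.04568.
So the output falls by 4.57 %.

4.57 %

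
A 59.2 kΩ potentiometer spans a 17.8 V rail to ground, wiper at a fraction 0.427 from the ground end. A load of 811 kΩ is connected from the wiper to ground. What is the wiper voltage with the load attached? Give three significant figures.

The wiper splits the pot into (1−α)R = 33.92 kΩ above and αR = 25.28 kΩ below.
Lower section ‖ load = 24.51 kΩ.
V_wiper = 17.8 × 24.51/(33.92 + 24.51) = 7.47 V.

V ≈ 7.47 V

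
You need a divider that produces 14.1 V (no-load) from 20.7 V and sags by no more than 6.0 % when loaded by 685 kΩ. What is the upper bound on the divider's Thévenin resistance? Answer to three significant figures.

Loading drop = R_th/(R_th + R_L) ≤ 0.0600, so R_th ≤ R_L · ε/(1−ε) = 685 kΩ × 0.0600/0.9400 = 43.7 kΩ.

R_th ≤ 43.7 kΩ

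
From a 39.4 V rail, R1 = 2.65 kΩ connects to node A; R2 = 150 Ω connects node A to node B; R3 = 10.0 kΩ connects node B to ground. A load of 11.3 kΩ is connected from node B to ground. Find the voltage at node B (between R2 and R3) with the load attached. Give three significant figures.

V ≈ 25.8 V

At node B, R3 is in parallel with the load: R3‖R_L = 5305 Ω.
Below node A the resistance is R2 + (R3‖R_L) = 5455 Ω, so V_A = 39.4 × 5455/8105 = 26.52 V.
Then V_B = V_A × (R3‖R_L)/(R2 + R3‖R_L) = 26.52 × 5305/5455 = 25.8 V.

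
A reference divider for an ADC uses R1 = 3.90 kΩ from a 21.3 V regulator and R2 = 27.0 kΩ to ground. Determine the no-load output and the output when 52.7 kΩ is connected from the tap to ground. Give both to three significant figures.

Unloaded: 18.6 V; loaded: 17.5 V

Open-circuit: V = 21.3 × 27.0/(3.90 + 27.0) = 18.6 V.
With the load, R2 becomes R2‖R_L = 17.85 kΩ, so V = 21.3 × 17.85/21.75 = 17.5 V.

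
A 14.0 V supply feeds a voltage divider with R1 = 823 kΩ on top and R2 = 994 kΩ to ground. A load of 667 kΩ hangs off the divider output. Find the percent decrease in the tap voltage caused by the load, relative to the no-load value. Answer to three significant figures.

40.3 %

The divider's output (Thévenin) resistance is R1‖R2 = 450.2 kΩ.
Fractional drop under load = R_th/(R_th + R_L) = 450.2 / (450.2 + 667) = 0.4030.
So the output falls by 40.3 %.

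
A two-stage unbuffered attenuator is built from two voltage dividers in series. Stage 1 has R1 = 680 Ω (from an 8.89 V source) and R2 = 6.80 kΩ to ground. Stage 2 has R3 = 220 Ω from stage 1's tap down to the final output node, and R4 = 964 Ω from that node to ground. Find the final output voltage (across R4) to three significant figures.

Stage 2 presents R3+R4 = 1184 Ω as a load on stage 1's tap.
Stage 1's lower leg becomes R2‖(R3+R4) = 1008 Ω, so V_mid = 8.89 × 1008/1688 = 5.310 V.
Stage 2 is itself unloaded: V_out = V_mid × R4/(R3+R4) = 5.310 × 964/1184 = 4.32 V.

V_out ≈ 4.32 V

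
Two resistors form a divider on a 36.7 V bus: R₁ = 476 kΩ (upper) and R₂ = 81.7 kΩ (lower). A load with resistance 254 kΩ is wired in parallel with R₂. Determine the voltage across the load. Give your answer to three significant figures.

The load sits in parallel with R₂: R₂‖R_L = (81.7 × 254) / (81.7 + 254) = 61.82 kΩ.
V_out = 36.7 × 61.82 / (476 + 61.82) = 36.7 × 61.82/537.8 = 4.22 V.

V_out ≈ 4.22 V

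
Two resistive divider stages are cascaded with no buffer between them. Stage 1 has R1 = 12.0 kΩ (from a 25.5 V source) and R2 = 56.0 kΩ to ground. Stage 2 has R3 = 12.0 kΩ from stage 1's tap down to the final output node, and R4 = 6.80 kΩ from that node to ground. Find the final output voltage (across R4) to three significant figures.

V_out ≈ 4.98 V

Stage 2 presents R3+R4 = 18.80 kΩ as a load on stage 1's tap.
Stage 1's lower leg becomes R2‖(R3+R4) = 14.07 kΩ, so V_mid = 25.5 × 14.07/26.07 = 13.76 V.
Stage 2 is itself unloaded: V_out = V_mid × R4/(R3+R4) = 13.76 × 6.80/18.80 = 4.98 V.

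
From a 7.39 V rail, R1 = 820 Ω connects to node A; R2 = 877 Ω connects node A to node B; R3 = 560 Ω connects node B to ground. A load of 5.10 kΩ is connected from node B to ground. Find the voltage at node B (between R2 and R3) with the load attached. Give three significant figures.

V ≈ 1.69 V

At node B, R3 is in parallel with the load: R3‖R_L = 504.6 Ω.
Below node A the resistance is R2 + (R3‖R_L) = 1382 Ω, so V_A = 7.39 × 1382/2202 = 4.638 V.
Then V_B = V_A × (R3‖R_L)/(R2 + R3‖R_L) = 4.638 × 504.6/1382 = 1.69 V.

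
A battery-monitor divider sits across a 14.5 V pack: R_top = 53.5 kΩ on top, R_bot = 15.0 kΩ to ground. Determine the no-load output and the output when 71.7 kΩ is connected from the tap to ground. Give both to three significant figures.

Unloaded: 3.18 V; loaded: 2.73 V

Open-circuit: V = 14.5 × 15.0/(53.5 + 15.0) = 3.18 V.
With the load, R_bot becomes R_bot‖R_L = 12.40 kΩ, so V = 14.5 × 12.40/65.90 = 2.73 V.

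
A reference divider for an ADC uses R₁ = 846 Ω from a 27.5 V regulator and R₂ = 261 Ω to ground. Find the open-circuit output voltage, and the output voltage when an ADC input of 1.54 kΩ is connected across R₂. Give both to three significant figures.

Open-circuit: V = 27.5 × 261/(846 + 261) = 6.48 V.
With the load, R₂ becomes R₂‖R_L = 223.2 Ω, so V = 27.5 × 223.2/1069 = 5.74 V.

Unloaded: 6.48 V; loaded: 5.74 V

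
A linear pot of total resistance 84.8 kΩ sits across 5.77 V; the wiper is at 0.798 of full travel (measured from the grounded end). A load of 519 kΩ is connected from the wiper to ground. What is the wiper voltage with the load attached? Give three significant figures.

V ≈ 4.49 V

The wiper splits the pot into (1−α)R = 17.13 kΩ above and αR = 67.67 kΩ below.
Lower section ‖ load = 59.86 kΩ.
V_wiper = 5.77 × 59.86/(17.13 + 59.86) = 4.49 V.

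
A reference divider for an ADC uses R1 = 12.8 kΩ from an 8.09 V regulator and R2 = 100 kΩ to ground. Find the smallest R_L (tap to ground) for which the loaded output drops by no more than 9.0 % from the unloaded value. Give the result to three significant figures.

R_L(min) ≈ 115 kΩ

Output resistance R_th = R1‖R2 = (12.8 × 100)/112.8 = 11.35 kΩ.
The fractional drop is R_th/(R_th + R_L); requiring this ≤ 0.0900 gives R_L ≥ R_th(1/0.0900 − 1) = 11.35 × 10.11 = 115 kΩ.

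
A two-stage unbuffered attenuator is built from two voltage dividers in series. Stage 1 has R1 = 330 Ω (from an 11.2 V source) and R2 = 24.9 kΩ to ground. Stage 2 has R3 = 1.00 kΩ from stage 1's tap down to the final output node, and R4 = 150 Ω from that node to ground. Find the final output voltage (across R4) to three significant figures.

V_out ≈ 1.12 V

Stage 2 presents R3+R4 = 1150 Ω as a load on stage 1's tap.
Stage 1's lower leg becomes R2‖(R3+R4) = 1099 Ω, so V_mid = 11.2 × 1099/1429 = 8.614 V.
Stage 2 is itself unloaded: V_out = V_mid × R4/(R3+R4) = 8.614 × 150/1150 = 1.12 V.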